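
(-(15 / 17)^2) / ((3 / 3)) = -225 / 289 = -0.78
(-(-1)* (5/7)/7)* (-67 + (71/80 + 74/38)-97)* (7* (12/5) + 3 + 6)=-424.29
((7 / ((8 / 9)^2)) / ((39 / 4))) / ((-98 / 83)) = -0.77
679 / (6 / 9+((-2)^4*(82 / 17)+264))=34629 / 17434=1.99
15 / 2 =7.50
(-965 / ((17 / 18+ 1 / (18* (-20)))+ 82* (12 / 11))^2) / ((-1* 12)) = 140118000 / 14237978329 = 0.01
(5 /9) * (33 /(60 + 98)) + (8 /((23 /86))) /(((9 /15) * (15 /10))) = 1090835 /32706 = 33.35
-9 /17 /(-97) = 9 /1649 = 0.01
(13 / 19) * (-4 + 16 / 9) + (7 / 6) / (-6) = -391 / 228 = -1.71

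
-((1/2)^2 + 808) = -3233/4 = -808.25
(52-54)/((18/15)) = -5/3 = -1.67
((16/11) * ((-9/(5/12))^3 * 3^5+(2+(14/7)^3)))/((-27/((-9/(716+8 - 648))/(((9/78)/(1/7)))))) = -31835311664/1645875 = -19342.48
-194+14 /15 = -2896 /15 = -193.07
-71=-71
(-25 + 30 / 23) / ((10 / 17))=-1853 / 46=-40.28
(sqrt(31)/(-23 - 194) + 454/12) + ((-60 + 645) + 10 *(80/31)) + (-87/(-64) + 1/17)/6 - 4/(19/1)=2494114139/3844992 - sqrt(31)/217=648.64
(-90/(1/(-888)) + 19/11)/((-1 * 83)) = -962.91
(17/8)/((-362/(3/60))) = -17/57920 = -0.00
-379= -379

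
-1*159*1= -159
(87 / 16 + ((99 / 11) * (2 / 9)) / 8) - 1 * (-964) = 969.69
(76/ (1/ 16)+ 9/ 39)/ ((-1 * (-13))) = 15811/ 169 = 93.56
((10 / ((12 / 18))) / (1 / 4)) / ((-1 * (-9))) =20 / 3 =6.67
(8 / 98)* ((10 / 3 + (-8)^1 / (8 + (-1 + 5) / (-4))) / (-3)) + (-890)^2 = 2445212516 / 3087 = 792099.94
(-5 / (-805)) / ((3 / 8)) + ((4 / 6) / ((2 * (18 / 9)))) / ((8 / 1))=289 / 7728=0.04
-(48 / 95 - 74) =6982 / 95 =73.49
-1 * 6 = -6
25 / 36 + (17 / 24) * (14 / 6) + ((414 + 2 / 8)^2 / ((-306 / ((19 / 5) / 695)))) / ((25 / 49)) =-1557831719 / 425340000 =-3.66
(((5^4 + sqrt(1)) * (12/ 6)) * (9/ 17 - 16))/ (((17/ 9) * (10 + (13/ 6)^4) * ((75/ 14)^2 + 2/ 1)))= -752772351744/ 72201406673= -10.43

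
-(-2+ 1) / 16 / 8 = 1 / 128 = 0.01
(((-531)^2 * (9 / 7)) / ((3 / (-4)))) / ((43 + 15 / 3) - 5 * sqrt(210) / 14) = -108273024 / 10627 - 5639220 * sqrt(210) / 74389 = -11287.03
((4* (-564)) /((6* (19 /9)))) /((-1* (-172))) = -846 /817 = -1.04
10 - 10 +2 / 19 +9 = 173 / 19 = 9.11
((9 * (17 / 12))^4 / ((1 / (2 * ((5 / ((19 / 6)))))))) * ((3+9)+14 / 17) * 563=366317726265 / 608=602496260.30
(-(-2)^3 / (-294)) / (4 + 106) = -2 / 8085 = -0.00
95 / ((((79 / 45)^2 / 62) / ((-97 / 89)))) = -1156943250 / 555449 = -2082.90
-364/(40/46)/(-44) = 2093/220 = 9.51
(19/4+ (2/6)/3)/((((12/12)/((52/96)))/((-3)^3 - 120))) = -111475/288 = -387.07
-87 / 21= -29 / 7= -4.14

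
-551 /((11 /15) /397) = -298291.36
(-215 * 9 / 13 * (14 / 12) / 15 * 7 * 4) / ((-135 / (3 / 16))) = 2107 / 4680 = 0.45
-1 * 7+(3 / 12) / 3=-83 / 12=-6.92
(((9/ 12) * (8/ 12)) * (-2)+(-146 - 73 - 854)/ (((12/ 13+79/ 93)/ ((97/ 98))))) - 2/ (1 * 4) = -600.67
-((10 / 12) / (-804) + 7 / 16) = -4211 / 9648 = -0.44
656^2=430336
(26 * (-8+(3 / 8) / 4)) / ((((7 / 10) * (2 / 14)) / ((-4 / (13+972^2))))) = 16445 / 1889594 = 0.01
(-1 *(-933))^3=812166237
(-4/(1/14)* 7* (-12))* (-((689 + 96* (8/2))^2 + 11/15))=-27079275328/5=-5415855065.60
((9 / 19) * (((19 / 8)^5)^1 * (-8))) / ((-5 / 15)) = 3518667 / 4096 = 859.05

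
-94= -94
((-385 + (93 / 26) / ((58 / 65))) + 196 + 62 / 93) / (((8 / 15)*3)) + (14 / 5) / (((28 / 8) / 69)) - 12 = -1002281 / 13920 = -72.00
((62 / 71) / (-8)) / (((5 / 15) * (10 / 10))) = -93 / 284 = -0.33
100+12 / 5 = 512 / 5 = 102.40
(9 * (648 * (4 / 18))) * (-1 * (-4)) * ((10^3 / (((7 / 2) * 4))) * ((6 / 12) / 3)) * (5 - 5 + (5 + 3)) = 3456000 / 7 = 493714.29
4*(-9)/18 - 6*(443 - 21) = -2534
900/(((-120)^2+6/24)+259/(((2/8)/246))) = 144/43081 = 0.00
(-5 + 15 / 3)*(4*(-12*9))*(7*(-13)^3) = 0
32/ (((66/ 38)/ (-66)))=-1216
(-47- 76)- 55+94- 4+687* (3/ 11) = 1093/ 11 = 99.36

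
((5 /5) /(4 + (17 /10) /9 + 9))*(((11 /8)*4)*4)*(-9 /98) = -8910 /58163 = -0.15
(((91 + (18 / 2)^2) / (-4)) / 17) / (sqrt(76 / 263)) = -43*sqrt(4997) / 646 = -4.71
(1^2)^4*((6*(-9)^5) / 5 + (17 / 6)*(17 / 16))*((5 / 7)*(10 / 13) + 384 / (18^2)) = -122908.98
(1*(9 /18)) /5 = 1 /10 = 0.10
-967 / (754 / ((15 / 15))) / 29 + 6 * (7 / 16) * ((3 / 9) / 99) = -306401 / 8658936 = -0.04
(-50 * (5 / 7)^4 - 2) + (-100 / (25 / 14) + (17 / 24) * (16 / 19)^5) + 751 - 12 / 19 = 12121842638839 / 17835341097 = 679.65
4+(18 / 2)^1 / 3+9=16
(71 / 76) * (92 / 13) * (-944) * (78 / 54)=-1541552 / 171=-9014.92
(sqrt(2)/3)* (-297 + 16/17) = -5033* sqrt(2)/51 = -139.56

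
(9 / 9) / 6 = 1 / 6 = 0.17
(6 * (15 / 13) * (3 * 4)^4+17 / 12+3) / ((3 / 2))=22395569 / 234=95707.56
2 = 2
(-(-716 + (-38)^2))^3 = -385828352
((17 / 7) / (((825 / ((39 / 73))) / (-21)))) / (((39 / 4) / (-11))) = 68 / 1825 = 0.04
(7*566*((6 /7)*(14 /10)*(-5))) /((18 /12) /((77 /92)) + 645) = -610148 /16601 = -36.75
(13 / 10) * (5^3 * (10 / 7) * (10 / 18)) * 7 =8125 / 9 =902.78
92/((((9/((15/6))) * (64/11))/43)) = 54395/288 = 188.87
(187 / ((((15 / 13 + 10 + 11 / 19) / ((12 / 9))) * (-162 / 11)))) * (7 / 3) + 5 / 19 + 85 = 234809359 / 2867157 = 81.90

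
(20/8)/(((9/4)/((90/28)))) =25/7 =3.57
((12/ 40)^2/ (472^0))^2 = 81/ 10000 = 0.01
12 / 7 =1.71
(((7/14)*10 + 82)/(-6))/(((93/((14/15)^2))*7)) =-0.02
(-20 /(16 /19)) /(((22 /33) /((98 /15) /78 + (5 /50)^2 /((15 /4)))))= -3002 /975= -3.08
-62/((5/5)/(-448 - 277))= 44950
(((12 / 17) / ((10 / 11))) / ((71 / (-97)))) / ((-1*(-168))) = -1067 / 168980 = -0.01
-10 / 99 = -0.10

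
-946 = -946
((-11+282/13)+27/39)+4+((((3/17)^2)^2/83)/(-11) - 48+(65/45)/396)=-952217340923/29198607516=-32.61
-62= -62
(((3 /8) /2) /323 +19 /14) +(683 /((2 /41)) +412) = 14414.86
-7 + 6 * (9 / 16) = -29 / 8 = -3.62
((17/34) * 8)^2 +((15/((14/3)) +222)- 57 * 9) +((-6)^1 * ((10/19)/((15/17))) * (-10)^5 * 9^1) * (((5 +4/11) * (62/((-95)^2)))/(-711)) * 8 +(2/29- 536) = -5186317184443/2419951226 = -2143.15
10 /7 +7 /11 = 159 /77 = 2.06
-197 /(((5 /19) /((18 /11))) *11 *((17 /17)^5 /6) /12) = -4850928 /605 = -8018.06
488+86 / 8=1995 / 4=498.75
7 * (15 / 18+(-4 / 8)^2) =7.58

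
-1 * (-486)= 486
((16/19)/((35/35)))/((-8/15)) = -30/19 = -1.58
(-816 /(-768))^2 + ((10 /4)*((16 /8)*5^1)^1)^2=626.13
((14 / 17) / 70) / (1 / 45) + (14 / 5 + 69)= 6148 / 85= 72.33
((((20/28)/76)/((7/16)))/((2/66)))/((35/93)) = 12276/6517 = 1.88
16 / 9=1.78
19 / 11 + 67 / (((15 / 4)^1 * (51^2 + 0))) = 744233 / 429165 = 1.73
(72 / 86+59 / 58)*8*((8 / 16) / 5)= 1850 / 1247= 1.48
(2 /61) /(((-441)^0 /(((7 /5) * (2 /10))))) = 14 /1525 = 0.01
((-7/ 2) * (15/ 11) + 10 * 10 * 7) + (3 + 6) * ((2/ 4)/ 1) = 7697/ 11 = 699.73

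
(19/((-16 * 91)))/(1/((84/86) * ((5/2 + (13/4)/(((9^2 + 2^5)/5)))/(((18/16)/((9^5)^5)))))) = -5433291270181171009342834515/252668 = -21503677830913178595401.22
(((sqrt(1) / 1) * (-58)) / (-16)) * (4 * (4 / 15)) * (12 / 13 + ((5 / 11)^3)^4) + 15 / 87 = 3.74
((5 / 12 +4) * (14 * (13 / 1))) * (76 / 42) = 13091 / 9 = 1454.56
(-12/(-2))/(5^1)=6/5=1.20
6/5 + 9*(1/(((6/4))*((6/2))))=16/5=3.20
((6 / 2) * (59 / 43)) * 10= 1770 / 43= 41.16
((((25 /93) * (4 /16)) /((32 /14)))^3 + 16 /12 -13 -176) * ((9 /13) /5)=-39570892798193 /1522858721280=-25.98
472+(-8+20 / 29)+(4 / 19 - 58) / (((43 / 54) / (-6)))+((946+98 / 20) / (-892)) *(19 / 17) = 3229700149997 / 3592806520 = 898.94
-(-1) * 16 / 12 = 1.33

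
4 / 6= 2 / 3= 0.67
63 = 63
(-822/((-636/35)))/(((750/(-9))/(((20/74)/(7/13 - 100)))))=12467/8451910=0.00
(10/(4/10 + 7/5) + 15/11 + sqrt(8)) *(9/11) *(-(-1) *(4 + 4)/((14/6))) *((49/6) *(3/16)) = 189 *sqrt(2)/22 + 14385/484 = 41.87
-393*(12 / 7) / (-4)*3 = 3537 / 7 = 505.29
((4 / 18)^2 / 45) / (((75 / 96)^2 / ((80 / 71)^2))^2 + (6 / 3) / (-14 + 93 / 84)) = 99230924406784 / 6871626274550805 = 0.01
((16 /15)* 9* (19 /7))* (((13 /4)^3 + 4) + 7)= 165357 /140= 1181.12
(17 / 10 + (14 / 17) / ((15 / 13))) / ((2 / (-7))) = -8617 / 1020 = -8.45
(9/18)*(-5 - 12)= -17/2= -8.50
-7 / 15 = -0.47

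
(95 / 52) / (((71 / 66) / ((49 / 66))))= 4655 / 3692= 1.26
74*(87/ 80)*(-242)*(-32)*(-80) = -49855872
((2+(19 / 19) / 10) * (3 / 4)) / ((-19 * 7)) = -9 / 760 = -0.01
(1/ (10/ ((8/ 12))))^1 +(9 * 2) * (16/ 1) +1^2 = 4336/ 15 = 289.07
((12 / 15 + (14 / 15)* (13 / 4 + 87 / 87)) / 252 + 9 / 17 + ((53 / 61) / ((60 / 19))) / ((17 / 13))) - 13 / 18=286177 / 7839720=0.04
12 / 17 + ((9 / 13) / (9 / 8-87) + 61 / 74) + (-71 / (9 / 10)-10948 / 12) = -33358428989 / 33705594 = -989.70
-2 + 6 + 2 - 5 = 1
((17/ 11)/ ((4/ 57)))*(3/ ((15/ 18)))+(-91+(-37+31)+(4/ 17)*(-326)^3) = -15244262573/ 1870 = -8152012.07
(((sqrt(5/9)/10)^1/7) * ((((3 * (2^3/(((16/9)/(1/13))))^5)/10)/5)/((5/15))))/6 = 59049 * sqrt(5)/83169632000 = 0.00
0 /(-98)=0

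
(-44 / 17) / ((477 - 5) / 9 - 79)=396 / 4063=0.10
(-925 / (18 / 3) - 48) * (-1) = 202.17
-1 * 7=-7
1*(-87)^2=7569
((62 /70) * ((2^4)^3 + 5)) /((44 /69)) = 8772039 /1540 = 5696.13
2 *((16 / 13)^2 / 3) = 512 / 507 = 1.01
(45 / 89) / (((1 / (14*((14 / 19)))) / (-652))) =-5750640 / 1691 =-3400.73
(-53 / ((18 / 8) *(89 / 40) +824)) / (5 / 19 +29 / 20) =-3222400 / 86349291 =-0.04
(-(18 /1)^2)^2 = 104976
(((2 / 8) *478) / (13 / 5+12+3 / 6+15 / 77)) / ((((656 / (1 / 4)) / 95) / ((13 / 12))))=113638525 / 370834176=0.31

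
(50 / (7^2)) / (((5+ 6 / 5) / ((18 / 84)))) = 375 / 10633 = 0.04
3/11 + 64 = 707/11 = 64.27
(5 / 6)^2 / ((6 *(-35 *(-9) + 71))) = 25 / 83376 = 0.00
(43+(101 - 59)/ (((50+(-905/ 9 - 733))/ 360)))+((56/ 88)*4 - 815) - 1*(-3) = -15238073/ 19393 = -785.75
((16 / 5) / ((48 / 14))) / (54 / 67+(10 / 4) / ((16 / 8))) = 0.45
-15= -15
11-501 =-490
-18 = -18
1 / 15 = 0.07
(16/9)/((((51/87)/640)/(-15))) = -1484800/51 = -29113.73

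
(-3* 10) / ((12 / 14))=-35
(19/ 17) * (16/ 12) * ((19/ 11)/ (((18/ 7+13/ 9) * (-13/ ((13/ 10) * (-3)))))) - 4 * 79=-74705894/ 236555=-315.81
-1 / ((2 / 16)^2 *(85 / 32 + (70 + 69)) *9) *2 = -0.10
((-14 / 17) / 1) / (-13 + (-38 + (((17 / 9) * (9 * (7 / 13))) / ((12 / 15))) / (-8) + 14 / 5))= 29120 / 1754927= 0.02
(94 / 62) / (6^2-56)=-47 / 620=-0.08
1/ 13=0.08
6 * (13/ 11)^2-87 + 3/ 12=-37931/ 484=-78.37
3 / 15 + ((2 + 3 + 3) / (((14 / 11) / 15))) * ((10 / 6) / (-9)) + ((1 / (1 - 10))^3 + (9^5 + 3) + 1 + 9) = 1506526498 / 25515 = 59044.74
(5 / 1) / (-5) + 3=2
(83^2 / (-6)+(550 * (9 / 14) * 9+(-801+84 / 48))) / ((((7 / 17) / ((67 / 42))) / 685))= 80921559155 / 24696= 3276707.12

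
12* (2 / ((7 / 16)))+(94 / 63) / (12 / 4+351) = 611759 / 11151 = 54.86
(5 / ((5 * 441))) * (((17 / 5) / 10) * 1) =0.00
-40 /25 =-8 /5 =-1.60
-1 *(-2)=2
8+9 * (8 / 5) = 22.40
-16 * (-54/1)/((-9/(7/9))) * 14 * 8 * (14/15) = -351232/45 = -7805.16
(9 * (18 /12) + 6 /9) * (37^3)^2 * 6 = 218086744765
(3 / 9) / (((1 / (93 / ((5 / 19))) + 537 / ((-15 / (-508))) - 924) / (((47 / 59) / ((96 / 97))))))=13426255 / 863835495456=0.00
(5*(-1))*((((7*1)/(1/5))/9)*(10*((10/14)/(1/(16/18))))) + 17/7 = -68623/567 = -121.03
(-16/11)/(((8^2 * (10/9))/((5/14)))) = -9/1232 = -0.01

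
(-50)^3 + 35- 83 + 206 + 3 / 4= -499365 / 4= -124841.25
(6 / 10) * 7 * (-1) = -21 / 5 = -4.20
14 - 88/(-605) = 778/55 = 14.15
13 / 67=0.19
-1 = -1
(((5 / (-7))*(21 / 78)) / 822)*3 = -0.00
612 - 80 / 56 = 4274 / 7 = 610.57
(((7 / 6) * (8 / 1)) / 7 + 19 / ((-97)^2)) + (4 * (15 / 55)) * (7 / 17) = 9419659 / 5278449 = 1.78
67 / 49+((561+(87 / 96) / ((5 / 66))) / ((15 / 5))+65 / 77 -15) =7683941 / 43120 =178.20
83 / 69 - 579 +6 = -39454 / 69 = -571.80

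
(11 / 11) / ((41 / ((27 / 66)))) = 9 / 902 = 0.01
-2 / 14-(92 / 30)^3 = -28.98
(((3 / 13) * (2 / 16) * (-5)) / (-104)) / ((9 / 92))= 115 / 8112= 0.01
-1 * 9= -9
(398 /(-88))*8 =-398 /11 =-36.18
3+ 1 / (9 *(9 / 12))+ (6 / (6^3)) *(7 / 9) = 1027 / 324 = 3.17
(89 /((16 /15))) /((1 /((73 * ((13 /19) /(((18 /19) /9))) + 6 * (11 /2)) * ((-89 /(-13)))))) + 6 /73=8803599921 /30368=289897.26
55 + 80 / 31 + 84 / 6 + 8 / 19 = 42409 / 589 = 72.00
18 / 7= 2.57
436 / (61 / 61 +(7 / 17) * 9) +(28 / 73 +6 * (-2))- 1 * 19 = 62.03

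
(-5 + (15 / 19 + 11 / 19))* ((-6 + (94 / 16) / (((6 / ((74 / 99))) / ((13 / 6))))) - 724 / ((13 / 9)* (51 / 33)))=1193.85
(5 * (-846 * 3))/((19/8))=-101520/19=-5343.16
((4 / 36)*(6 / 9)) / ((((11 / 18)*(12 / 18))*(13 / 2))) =4 / 143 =0.03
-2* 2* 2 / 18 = -4 / 9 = -0.44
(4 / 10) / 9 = 2 / 45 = 0.04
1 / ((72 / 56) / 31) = 217 / 9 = 24.11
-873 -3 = -876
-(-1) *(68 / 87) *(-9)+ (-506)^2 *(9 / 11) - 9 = 6074571 / 29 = 209467.97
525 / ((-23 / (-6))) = 3150 / 23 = 136.96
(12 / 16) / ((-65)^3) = -3 / 1098500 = -0.00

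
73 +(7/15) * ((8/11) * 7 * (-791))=-298027/165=-1806.22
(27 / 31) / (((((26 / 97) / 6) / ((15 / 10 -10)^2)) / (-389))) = -883291797 / 1612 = -547947.76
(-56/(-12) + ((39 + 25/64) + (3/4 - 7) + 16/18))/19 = 22289/10944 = 2.04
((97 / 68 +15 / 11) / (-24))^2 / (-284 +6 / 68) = -4355569 / 91497466368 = -0.00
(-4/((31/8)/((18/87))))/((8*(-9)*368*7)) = 1/868434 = 0.00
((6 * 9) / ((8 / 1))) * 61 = 1647 / 4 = 411.75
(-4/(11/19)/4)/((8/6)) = -57/44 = -1.30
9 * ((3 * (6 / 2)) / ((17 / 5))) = 23.82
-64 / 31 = -2.06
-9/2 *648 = -2916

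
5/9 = 0.56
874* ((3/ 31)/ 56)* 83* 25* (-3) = -8160975/ 868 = -9402.04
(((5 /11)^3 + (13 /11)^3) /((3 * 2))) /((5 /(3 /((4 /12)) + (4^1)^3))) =28251 /6655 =4.25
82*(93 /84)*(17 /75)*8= 86428 /525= 164.62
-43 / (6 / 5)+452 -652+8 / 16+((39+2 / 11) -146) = -11291 / 33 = -342.15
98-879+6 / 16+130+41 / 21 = -108977 / 168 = -648.67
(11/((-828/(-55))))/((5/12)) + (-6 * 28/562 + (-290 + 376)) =1695659/19389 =87.45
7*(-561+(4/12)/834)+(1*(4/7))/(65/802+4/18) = -150481554337/38338146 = -3925.11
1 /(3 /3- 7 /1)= -1 /6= -0.17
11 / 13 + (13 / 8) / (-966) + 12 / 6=285767 / 100464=2.84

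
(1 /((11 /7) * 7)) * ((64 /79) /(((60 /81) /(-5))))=-432 /869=-0.50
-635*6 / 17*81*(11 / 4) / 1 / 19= -1697355 / 646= -2627.48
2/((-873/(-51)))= 0.12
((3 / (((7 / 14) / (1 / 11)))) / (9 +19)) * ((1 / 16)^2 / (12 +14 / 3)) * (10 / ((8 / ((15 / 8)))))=27 / 2523136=0.00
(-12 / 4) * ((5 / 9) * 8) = -40 / 3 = -13.33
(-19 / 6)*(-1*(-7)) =-133 / 6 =-22.17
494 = 494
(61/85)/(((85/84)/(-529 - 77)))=-3105144/7225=-429.78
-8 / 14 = -4 / 7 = -0.57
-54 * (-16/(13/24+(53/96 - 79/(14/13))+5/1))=-193536/15067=-12.85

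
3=3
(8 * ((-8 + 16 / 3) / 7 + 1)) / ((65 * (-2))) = -4 / 105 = -0.04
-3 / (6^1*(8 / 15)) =-0.94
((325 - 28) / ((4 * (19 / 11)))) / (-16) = -3267 / 1216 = -2.69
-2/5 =-0.40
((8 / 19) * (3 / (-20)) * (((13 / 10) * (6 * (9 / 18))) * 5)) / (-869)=117 / 82555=0.00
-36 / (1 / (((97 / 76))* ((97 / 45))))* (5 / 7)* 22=-206998 / 133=-1556.38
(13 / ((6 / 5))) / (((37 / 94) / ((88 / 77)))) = 24440 / 777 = 31.45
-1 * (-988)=988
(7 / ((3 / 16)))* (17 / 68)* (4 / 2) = 56 / 3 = 18.67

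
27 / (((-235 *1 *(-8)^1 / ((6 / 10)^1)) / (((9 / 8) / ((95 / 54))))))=19683 / 3572000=0.01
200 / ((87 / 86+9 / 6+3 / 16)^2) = 94668800 / 3448449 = 27.45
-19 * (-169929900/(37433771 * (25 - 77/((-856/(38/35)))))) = 2303116578000/670176802213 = 3.44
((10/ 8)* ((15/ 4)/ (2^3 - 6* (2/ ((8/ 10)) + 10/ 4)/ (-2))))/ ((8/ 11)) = 825/ 2944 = 0.28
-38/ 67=-0.57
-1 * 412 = -412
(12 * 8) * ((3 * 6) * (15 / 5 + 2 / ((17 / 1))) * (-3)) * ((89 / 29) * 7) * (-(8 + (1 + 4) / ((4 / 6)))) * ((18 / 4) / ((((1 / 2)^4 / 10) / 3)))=5730788206080 / 493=11624316848.03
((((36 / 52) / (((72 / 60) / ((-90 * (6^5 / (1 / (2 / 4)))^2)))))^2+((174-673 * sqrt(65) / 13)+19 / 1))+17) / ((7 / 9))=937033418955202879410 / 1183-6057 * sqrt(65) / 91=792082349074558110.38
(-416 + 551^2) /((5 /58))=3516946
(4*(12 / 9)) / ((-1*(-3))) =16 / 9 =1.78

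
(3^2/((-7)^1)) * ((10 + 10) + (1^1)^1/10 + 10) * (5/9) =-43/2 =-21.50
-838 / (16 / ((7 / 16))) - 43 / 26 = -40881 / 1664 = -24.57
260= 260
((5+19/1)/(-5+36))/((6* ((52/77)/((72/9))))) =1.53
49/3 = 16.33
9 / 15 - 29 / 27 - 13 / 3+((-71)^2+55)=687311 / 135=5091.19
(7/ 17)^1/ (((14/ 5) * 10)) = 1/ 68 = 0.01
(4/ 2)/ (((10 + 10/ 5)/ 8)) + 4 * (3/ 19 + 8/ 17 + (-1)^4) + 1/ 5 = 38989/ 4845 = 8.05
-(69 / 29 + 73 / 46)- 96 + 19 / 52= -3454557 / 34684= -99.60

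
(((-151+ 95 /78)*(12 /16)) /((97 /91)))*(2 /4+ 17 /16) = -2044525 /12416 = -164.67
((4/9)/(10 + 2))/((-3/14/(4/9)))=-56/729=-0.08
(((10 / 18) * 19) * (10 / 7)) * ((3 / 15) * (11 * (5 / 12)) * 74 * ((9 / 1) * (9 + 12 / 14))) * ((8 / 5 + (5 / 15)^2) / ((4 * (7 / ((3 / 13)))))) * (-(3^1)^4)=-264120615 / 2548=-103658.01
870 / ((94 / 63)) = 27405 / 47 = 583.09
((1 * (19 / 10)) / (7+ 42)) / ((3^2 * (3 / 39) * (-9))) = -247 / 39690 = -0.01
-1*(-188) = 188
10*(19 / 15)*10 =380 / 3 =126.67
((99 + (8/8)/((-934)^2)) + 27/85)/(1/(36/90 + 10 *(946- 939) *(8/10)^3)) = 3336086534961/926878250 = 3599.27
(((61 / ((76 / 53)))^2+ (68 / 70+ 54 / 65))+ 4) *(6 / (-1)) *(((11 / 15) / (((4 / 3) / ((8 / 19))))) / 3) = -10496288297 / 12483380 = -840.82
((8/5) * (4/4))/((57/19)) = 8/15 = 0.53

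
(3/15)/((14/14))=1/5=0.20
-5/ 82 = -0.06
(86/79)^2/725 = 7396/4524725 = 0.00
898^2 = 806404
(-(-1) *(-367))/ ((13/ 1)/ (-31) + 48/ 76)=-216163/ 125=-1729.30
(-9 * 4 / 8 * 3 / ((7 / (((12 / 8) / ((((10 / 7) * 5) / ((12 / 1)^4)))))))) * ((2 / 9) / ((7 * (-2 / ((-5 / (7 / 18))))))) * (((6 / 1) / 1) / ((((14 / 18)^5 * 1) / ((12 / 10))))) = -892616806656 / 20588575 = -43354.96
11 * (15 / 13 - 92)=-12991 / 13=-999.31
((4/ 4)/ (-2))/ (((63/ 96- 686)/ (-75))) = -1200/ 21931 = -0.05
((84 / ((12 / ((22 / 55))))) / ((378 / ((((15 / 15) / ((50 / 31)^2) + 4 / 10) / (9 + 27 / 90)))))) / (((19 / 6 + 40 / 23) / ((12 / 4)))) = 45103 / 118051875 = 0.00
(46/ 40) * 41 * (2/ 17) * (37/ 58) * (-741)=-25854231/ 9860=-2622.13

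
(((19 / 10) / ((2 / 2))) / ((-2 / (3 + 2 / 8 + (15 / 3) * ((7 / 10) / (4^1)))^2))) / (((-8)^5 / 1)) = 20691 / 41943040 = 0.00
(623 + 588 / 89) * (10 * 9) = 5043150 / 89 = 56664.61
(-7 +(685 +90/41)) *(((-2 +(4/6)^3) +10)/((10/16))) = 16658432/1845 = 9028.96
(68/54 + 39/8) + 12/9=1613/216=7.47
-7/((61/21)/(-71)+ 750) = -10437/1118189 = -0.01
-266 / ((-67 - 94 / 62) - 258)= 589 / 723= 0.81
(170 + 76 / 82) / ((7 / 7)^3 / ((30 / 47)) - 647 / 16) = -1681920 / 382489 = -4.40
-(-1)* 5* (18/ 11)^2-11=289/ 121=2.39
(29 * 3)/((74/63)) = 5481/74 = 74.07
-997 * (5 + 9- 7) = -6979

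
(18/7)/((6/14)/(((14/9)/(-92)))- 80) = -63/2581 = -0.02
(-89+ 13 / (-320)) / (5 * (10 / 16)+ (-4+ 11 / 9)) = -256437 / 1000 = -256.44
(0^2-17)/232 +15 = 3463/232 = 14.93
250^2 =62500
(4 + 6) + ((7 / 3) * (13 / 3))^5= 6240911941 / 59049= 105690.39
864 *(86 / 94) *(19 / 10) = 352944 / 235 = 1501.89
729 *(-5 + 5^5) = 2274480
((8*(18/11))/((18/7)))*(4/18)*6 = 6.79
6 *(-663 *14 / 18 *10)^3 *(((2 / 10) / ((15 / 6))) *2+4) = -30803088767360 / 9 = -3422565418595.56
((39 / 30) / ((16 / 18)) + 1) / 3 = 197 / 240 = 0.82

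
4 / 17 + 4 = 72 / 17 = 4.24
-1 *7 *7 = -49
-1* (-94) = 94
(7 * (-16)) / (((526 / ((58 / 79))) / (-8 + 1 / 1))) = 22736 / 20777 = 1.09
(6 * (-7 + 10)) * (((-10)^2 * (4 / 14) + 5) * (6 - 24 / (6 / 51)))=-837540 / 7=-119648.57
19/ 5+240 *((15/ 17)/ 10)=2123/ 85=24.98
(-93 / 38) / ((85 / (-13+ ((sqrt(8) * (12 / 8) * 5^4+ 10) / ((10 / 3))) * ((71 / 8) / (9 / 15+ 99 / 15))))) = 1457 / 5440 - 825375 * sqrt(2) / 41344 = -27.96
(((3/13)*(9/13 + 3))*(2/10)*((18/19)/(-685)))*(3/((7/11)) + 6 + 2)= -0.00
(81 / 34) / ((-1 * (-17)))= 81 / 578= 0.14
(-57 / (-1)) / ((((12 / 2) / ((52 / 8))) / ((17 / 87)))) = 4199 / 348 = 12.07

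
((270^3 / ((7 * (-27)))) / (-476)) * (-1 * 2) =-364500 / 833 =-437.58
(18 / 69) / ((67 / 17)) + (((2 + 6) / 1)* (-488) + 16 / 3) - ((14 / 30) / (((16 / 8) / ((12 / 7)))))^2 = -450599242 / 115575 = -3898.76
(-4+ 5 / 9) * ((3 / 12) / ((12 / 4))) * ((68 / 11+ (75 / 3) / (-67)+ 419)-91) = -7626527 / 79596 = -95.82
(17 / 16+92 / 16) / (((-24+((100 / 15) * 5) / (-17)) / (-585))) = 3252015 / 21184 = 153.51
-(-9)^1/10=9/10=0.90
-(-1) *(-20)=-20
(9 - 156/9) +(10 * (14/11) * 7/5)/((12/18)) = 607/33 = 18.39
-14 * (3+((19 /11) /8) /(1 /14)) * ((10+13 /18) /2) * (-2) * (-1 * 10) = -9040.78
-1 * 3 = -3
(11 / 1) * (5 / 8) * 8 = 55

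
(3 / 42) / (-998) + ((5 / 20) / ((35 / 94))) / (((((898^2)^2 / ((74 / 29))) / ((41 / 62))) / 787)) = -1461492956663773 / 20420370807123617120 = -0.00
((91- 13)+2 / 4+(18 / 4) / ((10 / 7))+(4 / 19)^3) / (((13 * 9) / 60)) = 3734009 / 89167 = 41.88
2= 2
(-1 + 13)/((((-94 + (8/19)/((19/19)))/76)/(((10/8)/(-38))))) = 285/889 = 0.32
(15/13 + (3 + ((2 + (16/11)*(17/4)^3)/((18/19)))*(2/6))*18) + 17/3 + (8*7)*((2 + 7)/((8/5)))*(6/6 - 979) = -527308505/1716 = -307289.34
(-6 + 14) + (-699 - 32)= -723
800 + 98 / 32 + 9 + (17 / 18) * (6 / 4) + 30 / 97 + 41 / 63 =79632611 / 97776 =814.44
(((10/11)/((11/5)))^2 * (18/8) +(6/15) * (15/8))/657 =22141/12825516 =0.00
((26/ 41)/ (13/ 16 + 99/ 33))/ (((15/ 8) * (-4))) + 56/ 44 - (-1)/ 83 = 43245479/ 34251195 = 1.26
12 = 12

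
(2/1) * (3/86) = 3/43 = 0.07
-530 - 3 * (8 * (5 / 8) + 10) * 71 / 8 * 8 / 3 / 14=-8485 / 14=-606.07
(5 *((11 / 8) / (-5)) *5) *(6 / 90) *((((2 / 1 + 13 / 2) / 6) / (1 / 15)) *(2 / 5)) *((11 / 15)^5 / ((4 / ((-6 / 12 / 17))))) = 1771561 / 291600000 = 0.01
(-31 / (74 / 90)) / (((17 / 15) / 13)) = -272025 / 629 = -432.47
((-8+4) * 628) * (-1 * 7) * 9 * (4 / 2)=316512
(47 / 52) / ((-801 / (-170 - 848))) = 23923 / 20826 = 1.15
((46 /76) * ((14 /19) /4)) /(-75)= -161 /108300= -0.00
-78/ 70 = -39/ 35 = -1.11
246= 246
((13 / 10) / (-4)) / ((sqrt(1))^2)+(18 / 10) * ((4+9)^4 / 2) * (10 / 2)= 5140967 / 40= 128524.18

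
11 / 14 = 0.79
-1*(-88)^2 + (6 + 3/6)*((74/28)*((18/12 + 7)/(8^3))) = -222027791/28672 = -7743.71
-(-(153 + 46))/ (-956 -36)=-199/ 992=-0.20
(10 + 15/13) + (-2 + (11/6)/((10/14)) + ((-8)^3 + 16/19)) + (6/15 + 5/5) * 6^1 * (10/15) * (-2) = -3783823/7410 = -510.64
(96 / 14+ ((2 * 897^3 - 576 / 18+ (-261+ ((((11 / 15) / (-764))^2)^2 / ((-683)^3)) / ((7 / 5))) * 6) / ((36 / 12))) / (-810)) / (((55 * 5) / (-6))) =264411997766877813413914127641337 / 20401732262203601482998000000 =12960.27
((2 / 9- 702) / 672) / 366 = -1579 / 553392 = -0.00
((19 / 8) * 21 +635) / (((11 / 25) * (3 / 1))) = 136975 / 264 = 518.84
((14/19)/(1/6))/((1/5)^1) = 420/19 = 22.11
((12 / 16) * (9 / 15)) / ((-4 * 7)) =-9 / 560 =-0.02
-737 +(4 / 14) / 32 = -736.99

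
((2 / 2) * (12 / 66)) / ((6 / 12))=4 / 11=0.36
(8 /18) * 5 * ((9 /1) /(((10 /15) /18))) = 540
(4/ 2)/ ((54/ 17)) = 17/ 27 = 0.63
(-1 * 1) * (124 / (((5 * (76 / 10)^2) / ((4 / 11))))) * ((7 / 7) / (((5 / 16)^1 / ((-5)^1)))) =9920 / 3971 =2.50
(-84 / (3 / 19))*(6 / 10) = -1596 / 5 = -319.20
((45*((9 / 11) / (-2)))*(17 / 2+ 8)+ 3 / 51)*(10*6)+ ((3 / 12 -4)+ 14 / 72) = -2788429 / 153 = -18225.03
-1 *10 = -10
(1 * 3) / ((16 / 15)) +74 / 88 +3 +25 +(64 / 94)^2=12486563 / 388784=32.12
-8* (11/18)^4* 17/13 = -248897/170586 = -1.46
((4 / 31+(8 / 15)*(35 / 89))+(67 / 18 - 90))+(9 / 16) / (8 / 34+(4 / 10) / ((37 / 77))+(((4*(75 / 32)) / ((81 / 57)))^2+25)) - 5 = -5123596910965021 / 56346033262014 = -90.93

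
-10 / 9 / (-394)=5 / 1773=0.00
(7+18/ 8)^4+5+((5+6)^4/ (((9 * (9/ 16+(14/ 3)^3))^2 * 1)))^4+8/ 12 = 81184618165877453372299490373405942067292723/ 11080791732942260114117191408441135227648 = 7326.61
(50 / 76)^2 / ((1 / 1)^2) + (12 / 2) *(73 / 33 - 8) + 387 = 5602375 / 15884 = 352.71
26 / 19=1.37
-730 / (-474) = 365 / 237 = 1.54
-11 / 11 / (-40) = 0.02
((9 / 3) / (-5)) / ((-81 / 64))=64 / 135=0.47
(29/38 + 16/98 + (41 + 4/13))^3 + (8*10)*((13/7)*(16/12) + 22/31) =99703193787951354547/1319021988444888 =75588.73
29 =29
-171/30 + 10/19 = -983/190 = -5.17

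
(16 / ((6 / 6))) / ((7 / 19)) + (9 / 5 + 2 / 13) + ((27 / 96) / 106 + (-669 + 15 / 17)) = -16338709329 / 26237120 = -622.73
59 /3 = 19.67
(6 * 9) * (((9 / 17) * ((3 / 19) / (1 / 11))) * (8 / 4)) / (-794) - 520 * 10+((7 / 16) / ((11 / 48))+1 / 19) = -7332222528 / 1410541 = -5198.16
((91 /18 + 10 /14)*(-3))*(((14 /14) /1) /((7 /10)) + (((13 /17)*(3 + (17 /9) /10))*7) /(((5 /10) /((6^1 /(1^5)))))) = -133836338 /37485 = -3570.40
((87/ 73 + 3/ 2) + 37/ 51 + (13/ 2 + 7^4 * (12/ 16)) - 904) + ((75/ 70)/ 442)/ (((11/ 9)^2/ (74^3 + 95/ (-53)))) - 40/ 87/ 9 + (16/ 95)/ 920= 1564.17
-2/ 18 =-1/ 9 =-0.11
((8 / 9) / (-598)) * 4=-16 / 2691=-0.01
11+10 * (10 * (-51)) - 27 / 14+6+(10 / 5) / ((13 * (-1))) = -925485 / 182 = -5085.08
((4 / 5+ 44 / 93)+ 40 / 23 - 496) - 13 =-5411539 / 10695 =-505.99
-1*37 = -37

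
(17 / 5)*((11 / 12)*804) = 12529 / 5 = 2505.80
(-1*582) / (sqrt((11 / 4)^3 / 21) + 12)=-9386496 / 192205 + 51216*sqrt(231) / 192205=-44.79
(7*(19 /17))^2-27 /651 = 3835912 /62713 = 61.17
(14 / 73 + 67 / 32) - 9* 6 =-120805 / 2336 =-51.71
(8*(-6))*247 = -11856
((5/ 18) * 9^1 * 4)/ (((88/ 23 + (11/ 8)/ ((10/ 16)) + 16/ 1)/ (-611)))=-702650/ 2533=-277.40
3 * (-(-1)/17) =3/17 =0.18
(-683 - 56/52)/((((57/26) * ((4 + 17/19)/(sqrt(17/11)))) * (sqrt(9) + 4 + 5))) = -8893 * sqrt(187)/18414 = -6.60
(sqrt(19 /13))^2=19 /13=1.46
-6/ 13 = -0.46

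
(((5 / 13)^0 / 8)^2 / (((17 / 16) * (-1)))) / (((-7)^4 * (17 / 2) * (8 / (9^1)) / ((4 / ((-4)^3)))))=9 / 177635584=0.00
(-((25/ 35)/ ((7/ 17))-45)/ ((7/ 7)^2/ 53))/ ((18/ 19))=1067420/ 441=2420.45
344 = 344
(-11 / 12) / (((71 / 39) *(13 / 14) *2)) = -77 / 284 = -0.27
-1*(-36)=36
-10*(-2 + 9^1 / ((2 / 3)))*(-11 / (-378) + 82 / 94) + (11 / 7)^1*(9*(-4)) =-2846773 / 17766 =-160.24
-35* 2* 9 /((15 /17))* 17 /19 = -12138 /19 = -638.84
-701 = -701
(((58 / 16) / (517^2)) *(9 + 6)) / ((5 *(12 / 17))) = 493 / 8553248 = 0.00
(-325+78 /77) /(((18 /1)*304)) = -1313 /22176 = -0.06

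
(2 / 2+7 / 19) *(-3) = -78 / 19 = -4.11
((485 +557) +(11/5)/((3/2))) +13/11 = 172367/165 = 1044.65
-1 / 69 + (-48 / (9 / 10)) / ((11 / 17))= -20857 / 253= -82.44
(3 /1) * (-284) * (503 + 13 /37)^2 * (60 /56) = -2216393072640 /9583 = -231283843.54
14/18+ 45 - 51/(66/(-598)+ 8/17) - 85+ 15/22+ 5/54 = -97900390/543807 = -180.03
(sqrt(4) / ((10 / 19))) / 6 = 19 / 30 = 0.63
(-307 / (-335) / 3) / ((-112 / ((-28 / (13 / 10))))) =307 / 5226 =0.06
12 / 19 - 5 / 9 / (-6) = 743 / 1026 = 0.72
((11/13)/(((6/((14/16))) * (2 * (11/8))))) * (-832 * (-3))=112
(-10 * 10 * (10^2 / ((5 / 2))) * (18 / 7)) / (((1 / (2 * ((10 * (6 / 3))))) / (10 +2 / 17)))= -495360000 / 119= -4162689.08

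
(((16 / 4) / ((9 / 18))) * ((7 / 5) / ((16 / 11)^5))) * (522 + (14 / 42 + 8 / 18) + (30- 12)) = 5486846519 / 5898240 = 930.25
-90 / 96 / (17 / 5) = -75 / 272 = -0.28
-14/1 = -14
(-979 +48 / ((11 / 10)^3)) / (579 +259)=-1255049 / 1115378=-1.13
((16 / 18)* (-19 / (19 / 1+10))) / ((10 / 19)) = -1444 / 1305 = -1.11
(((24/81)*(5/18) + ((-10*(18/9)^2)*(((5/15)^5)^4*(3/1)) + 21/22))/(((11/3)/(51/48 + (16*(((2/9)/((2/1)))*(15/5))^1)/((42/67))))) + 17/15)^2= 555207644621734338789925969/37659584525974742653977600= 14.74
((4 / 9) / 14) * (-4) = -8 / 63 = -0.13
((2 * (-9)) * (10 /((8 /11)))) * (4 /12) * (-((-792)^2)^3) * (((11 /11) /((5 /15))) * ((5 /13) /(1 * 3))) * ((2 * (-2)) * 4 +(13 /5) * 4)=-570115789977369968640 /13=-43855060767489997587.69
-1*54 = -54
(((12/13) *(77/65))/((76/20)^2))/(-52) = -1155/793117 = -0.00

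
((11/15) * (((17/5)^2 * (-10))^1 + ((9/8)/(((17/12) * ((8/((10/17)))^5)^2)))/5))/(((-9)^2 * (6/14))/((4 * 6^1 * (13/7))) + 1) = -5940622010427281250069139/124655386301145513984000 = -47.66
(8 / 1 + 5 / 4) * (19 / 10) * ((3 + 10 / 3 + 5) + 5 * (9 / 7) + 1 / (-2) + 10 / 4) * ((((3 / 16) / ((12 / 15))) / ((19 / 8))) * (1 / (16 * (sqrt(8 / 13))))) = 15355 * sqrt(26) / 28672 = 2.73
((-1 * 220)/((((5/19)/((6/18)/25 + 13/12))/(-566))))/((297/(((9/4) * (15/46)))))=1769033/1380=1281.91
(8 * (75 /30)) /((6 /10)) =100 /3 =33.33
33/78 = 11/26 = 0.42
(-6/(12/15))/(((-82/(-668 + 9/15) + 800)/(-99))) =991089/1068004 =0.93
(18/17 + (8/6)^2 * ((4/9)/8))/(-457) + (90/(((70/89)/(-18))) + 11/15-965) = -66603584024/22025115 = -3023.98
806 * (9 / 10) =3627 / 5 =725.40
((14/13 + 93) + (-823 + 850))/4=787/26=30.27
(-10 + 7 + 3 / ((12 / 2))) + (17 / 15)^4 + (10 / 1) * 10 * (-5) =-50711083 / 101250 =-500.85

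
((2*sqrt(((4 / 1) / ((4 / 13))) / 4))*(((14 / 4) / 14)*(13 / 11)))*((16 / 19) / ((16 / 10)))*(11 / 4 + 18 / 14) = 7345*sqrt(13) / 11704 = 2.26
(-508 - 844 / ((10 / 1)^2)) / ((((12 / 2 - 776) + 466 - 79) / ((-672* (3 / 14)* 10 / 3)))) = -1239456 / 1915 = -647.24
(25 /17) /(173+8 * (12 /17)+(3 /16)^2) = 256 /31105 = 0.01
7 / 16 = 0.44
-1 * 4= -4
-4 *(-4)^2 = -64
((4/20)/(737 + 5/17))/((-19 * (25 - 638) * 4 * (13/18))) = 51/6325951580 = 0.00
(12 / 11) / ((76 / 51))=153 / 209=0.73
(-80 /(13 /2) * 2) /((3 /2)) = -640 /39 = -16.41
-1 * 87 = -87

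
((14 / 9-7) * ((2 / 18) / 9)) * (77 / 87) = -3773 / 63423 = -0.06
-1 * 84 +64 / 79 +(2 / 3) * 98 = -4232 / 237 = -17.86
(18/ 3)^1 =6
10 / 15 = 2 / 3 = 0.67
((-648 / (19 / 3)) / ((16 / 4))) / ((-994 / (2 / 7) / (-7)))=-486 / 9443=-0.05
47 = 47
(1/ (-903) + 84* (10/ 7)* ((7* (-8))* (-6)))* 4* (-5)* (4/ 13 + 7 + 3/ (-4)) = -62077275095/ 11739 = -5288122.93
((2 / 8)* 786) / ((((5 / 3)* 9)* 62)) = 131 / 620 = 0.21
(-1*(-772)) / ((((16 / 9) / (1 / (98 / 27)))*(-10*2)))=-5.98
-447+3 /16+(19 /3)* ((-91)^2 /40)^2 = 1300779559 /4800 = 270995.74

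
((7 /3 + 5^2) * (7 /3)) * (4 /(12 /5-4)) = -1435 /9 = -159.44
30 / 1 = 30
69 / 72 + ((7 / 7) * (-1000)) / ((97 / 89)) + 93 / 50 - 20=-54399973 / 58200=-934.71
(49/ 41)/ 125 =49/ 5125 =0.01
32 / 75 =0.43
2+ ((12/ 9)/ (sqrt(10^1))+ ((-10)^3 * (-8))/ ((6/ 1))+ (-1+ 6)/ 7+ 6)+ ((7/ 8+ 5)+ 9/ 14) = 2 * sqrt(10)/ 15+ 226559/ 168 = 1348.99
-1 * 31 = -31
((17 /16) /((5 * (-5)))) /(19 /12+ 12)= -51 /16300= -0.00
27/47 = 0.57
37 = 37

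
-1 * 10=-10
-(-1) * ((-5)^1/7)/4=-5/28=-0.18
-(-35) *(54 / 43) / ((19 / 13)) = 24570 / 817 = 30.07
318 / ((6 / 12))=636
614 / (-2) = -307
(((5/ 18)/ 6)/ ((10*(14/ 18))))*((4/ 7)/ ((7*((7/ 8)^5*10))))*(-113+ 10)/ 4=-210944/ 86472015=-0.00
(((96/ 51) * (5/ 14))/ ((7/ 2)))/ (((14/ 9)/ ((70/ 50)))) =144/ 833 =0.17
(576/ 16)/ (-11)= -36/ 11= -3.27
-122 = -122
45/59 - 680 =-40075/59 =-679.24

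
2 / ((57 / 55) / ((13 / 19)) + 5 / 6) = 8580 / 10073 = 0.85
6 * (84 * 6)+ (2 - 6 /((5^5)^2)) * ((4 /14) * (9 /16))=413481445299 /136718750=3024.32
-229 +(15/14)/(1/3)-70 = -4141/14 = -295.79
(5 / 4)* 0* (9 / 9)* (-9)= 0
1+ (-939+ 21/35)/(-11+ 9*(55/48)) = 75127/55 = 1365.95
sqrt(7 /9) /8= sqrt(7) /24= 0.11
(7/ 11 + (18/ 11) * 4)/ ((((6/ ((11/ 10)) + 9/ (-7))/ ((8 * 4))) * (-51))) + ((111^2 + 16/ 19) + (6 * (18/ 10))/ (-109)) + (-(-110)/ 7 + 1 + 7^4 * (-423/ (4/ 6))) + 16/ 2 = -3586273665019799/ 2373303870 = -1511089.12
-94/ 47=-2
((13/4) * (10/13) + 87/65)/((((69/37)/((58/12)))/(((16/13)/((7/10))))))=4283416/244881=17.49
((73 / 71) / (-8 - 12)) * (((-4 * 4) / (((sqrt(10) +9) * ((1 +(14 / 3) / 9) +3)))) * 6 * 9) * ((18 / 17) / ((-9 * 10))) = -1915812 / 130687925 +212868 * sqrt(10) / 130687925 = -0.01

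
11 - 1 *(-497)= 508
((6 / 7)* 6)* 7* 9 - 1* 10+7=321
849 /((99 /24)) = 2264 /11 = 205.82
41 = 41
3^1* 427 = 1281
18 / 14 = 1.29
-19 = -19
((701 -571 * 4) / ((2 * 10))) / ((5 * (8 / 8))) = -1583 / 100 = -15.83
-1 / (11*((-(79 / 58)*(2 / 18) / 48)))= 25056 / 869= 28.83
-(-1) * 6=6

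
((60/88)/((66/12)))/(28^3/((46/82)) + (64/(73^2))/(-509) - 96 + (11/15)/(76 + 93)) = 2372250579075/746995688303313713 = 0.00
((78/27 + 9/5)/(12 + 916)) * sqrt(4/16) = 0.00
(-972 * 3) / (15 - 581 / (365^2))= -194242050 / 998897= -194.46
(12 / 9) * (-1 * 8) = -32 / 3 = -10.67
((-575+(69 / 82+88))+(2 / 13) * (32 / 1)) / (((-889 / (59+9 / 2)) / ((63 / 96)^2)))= 32318811 / 2183168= 14.80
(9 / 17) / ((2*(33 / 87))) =261 / 374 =0.70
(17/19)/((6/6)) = 17/19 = 0.89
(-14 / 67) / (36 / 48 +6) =-56 / 1809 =-0.03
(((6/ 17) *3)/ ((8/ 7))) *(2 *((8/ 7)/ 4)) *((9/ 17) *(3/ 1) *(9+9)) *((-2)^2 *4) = 69984/ 289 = 242.16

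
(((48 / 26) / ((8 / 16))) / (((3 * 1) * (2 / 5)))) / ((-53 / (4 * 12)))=-1920 / 689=-2.79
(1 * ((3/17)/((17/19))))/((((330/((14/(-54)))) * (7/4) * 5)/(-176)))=608/195075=0.00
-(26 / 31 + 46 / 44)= -1285 / 682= -1.88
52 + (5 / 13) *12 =736 / 13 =56.62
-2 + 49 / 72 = -1.32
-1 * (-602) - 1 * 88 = 514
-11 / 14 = -0.79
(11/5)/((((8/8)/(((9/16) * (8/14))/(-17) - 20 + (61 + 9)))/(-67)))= -17533967/2380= -7367.21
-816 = -816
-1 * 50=-50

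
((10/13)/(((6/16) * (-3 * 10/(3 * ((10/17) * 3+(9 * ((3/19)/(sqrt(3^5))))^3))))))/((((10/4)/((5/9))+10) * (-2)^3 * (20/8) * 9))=4 * sqrt(3)/116362935+8/57681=0.00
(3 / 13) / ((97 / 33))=99 / 1261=0.08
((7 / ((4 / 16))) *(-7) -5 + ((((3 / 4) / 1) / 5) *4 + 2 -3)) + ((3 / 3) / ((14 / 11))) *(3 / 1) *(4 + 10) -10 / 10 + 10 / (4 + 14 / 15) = -30964 / 185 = -167.37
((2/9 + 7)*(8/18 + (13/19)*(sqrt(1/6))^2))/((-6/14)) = -86905/9234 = -9.41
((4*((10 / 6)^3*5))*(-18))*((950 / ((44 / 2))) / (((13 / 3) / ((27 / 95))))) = -675000 / 143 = -4720.28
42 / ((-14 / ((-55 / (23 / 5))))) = 825 / 23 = 35.87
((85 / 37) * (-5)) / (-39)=425 / 1443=0.29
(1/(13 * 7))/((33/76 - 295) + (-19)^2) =76/459459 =0.00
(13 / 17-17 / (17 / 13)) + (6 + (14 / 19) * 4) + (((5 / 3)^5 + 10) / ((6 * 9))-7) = -41810141 / 4238406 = -9.86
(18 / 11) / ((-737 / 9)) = -162 / 8107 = -0.02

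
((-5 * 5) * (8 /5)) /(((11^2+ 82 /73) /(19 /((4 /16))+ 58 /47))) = -2119920 /83801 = -25.30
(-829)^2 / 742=687241 / 742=926.20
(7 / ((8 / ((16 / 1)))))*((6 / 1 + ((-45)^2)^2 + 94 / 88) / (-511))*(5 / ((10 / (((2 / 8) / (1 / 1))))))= -180427811 / 12848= -14043.26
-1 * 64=-64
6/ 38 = 3/ 19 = 0.16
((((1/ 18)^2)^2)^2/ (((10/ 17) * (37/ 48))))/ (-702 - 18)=-17/ 61160781196800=-0.00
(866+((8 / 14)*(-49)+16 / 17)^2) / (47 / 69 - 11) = -15934653 / 102884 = -154.88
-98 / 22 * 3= -147 / 11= -13.36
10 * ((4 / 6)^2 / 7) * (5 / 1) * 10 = 31.75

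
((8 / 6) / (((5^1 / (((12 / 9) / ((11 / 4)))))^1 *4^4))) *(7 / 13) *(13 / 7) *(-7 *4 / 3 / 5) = -7 / 7425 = -0.00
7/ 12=0.58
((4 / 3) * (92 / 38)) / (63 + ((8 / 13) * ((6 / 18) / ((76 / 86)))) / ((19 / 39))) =3496 / 68745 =0.05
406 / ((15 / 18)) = 2436 / 5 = 487.20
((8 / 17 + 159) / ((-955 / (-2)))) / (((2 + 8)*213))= 2711 / 17290275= 0.00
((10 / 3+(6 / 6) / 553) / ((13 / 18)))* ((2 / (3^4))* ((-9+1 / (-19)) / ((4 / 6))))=-1903352 / 1229319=-1.55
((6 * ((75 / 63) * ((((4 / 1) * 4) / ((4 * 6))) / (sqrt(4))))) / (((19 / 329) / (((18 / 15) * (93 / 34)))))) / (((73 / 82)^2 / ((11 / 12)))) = 269413870 / 1721267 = 156.52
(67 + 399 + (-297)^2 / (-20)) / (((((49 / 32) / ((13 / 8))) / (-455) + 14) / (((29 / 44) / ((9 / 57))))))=-7346064791 / 6245316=-1176.25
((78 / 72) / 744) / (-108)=-13 / 964224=-0.00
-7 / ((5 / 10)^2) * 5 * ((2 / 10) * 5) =-140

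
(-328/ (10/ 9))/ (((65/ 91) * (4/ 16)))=-41328/ 25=-1653.12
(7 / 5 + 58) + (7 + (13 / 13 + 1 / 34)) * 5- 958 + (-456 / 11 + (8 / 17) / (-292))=-122846591 / 136510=-899.91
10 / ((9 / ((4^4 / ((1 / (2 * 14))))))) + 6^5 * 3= 281632 / 9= 31292.44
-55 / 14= -3.93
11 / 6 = 1.83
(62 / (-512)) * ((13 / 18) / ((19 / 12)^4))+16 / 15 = 4115867 / 3909630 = 1.05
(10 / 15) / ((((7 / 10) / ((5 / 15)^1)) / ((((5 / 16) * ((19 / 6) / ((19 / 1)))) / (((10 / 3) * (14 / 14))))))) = 5 / 1008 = 0.00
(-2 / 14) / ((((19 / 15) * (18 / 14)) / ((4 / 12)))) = -5 / 171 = -0.03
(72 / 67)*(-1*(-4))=288 / 67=4.30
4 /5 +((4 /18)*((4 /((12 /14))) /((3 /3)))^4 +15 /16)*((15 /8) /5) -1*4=5703571 /155520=36.67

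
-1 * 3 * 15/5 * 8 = -72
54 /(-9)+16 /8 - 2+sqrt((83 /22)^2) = -49 /22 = -2.23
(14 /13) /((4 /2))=7 /13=0.54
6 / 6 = 1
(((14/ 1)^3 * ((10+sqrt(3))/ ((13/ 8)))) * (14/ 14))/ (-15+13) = -109760/ 13 -10976 * sqrt(3)/ 13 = -9905.46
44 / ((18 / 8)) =176 / 9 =19.56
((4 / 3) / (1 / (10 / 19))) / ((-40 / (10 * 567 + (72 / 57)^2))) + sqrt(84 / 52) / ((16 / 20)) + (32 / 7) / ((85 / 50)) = -79020478 / 816221 + 5 * sqrt(273) / 52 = -95.22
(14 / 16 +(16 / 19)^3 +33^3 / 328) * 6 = 666.22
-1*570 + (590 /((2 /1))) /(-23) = -13405 /23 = -582.83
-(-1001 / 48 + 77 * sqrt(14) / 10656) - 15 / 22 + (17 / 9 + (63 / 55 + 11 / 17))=3211669 / 134640 - 77 * sqrt(14) / 10656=23.83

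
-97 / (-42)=97 / 42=2.31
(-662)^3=-290117528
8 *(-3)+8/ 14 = -164/ 7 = -23.43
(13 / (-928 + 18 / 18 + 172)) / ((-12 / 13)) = 169 / 9060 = 0.02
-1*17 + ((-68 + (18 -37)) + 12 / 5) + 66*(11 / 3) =702 / 5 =140.40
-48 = -48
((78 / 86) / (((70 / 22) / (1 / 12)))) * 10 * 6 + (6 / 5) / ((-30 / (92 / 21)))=28219 / 22575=1.25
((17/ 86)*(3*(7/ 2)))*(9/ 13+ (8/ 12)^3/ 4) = 32011/ 20124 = 1.59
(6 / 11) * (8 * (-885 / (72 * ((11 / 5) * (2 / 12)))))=-17700 / 121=-146.28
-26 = -26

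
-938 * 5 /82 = -2345 /41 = -57.20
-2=-2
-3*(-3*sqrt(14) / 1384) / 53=0.00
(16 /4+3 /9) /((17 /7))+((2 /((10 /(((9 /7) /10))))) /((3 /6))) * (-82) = -21713 /8925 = -2.43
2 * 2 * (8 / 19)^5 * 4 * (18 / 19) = 9437184 / 47045881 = 0.20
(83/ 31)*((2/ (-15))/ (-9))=166/ 4185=0.04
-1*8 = -8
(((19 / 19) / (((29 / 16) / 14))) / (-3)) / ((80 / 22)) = -308 / 435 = -0.71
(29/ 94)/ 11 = 29/ 1034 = 0.03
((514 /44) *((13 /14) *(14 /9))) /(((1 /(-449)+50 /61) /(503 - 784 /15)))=618676453889 /66495330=9304.06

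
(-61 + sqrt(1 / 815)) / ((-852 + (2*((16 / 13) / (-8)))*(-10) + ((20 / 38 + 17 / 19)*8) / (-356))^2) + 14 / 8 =483252289*sqrt(815) / 283857831348958460 + 304740601210509 / 174145908803042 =1.75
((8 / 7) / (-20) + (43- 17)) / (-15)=-908 / 525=-1.73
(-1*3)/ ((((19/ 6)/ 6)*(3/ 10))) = -18.95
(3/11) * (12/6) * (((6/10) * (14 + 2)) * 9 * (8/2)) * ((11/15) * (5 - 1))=552.96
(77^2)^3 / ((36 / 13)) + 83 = 2709490944145 / 36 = 75263637337.36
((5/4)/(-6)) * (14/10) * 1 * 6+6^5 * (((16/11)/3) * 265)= 43960243/44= 999096.43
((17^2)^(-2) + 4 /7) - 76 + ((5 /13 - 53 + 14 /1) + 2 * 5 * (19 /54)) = -22681043824 /205211097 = -110.53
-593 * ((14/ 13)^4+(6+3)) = -175210745/ 28561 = -6134.62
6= 6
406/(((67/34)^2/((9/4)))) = 235.24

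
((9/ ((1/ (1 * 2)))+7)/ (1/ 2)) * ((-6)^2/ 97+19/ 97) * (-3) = -85.05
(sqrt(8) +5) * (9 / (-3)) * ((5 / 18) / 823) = -25 / 4938 - 5 * sqrt(2) / 2469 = -0.01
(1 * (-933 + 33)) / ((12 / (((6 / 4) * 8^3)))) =-57600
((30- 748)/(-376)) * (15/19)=5385/3572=1.51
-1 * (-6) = 6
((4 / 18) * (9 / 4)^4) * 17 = 12393 / 128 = 96.82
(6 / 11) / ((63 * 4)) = 1 / 462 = 0.00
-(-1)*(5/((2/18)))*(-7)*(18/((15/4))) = -1512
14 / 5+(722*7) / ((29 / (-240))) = -6064394 / 145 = -41823.41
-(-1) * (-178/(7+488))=-178/495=-0.36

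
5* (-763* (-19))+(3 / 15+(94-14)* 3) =363626 / 5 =72725.20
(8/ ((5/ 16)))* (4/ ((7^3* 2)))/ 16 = 16/ 1715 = 0.01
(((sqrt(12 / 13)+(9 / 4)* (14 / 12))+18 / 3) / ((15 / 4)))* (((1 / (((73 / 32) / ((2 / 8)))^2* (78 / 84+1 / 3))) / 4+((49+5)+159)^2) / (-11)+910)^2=159574381186121932840* sqrt(39) / 376437739674711+458776345910100556915 / 19304499470498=26412549.51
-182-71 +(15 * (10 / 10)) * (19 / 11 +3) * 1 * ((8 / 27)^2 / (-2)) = -684589 / 2673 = -256.11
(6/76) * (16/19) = 24/361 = 0.07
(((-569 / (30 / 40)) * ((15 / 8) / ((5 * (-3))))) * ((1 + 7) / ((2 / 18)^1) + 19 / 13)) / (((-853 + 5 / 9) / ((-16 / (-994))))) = -1630185 / 12392198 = -0.13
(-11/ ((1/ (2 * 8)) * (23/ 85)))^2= 223801600/ 529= 423065.41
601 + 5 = 606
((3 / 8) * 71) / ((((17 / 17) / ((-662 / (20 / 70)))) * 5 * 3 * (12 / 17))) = -2796619 / 480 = -5826.29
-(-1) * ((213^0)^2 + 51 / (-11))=-40 / 11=-3.64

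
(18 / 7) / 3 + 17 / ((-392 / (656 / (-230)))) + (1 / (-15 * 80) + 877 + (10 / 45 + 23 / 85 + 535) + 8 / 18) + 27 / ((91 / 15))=423922336933 / 298880400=1418.37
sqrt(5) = 2.24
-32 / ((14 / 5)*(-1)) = 80 / 7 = 11.43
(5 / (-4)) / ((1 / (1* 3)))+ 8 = 17 / 4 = 4.25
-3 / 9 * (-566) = 566 / 3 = 188.67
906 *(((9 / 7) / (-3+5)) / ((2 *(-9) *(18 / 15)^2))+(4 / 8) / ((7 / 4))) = 39713 / 168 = 236.39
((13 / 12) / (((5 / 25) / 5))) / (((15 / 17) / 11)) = 12155 / 36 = 337.64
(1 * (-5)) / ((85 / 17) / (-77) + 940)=-77 / 14475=-0.01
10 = 10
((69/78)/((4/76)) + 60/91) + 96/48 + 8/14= 521/26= 20.04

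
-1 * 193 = -193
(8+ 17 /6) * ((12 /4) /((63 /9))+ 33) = 2535 /7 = 362.14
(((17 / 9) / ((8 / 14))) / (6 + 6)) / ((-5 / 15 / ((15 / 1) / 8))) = -1.55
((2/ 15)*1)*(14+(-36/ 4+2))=0.93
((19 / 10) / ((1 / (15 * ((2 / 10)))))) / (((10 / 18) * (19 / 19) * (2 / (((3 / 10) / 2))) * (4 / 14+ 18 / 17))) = 183141 / 320000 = 0.57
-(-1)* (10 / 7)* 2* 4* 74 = 5920 / 7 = 845.71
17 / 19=0.89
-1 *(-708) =708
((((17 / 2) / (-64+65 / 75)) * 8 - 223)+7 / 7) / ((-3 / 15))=1056270 / 947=1115.39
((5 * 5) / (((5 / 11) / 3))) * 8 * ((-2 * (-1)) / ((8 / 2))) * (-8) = -5280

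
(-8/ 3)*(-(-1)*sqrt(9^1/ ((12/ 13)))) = -4*sqrt(39)/ 3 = -8.33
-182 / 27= -6.74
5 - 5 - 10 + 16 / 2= -2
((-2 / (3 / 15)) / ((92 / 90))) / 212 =-0.05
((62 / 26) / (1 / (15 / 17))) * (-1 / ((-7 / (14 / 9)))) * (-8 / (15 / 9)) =-496 / 221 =-2.24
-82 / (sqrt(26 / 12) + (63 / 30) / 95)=119700 / 143047-902500*sqrt(78) / 143047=-54.88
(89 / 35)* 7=89 / 5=17.80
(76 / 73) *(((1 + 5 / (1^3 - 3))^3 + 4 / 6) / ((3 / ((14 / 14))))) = -1235 / 1314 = -0.94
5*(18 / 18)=5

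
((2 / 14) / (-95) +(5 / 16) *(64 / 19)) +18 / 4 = 5.55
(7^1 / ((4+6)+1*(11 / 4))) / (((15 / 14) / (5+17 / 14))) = 812 / 255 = 3.18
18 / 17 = 1.06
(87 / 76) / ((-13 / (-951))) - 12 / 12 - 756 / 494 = 4223 / 52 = 81.21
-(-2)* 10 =20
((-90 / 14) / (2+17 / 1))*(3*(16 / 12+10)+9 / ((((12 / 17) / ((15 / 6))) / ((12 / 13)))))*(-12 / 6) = 74205 / 1729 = 42.92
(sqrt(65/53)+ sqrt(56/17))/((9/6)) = 2 * sqrt(3445)/159+ 4 * sqrt(238)/51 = 1.95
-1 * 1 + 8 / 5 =3 / 5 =0.60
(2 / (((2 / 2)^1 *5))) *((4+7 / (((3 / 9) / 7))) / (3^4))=302 / 405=0.75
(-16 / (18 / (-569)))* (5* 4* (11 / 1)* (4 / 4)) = 1001440 / 9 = 111271.11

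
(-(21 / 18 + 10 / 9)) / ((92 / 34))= -697 / 828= -0.84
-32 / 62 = -16 / 31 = -0.52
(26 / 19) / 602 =13 / 5719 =0.00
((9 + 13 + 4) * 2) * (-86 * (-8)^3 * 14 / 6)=16027648 / 3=5342549.33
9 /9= 1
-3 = -3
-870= -870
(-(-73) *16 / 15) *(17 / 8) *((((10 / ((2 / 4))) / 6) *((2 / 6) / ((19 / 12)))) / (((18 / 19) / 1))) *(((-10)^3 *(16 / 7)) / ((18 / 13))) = -1032512000 / 5103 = -202334.31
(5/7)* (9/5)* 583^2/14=3059001/98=31214.30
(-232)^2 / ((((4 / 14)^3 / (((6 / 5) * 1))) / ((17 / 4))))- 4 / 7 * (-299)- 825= 411902269 / 35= 11768636.26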